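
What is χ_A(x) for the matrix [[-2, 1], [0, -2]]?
χ_A(x) = (x + 2)^2

xI - A = [[x + 2, -1], [0, x + 2]].

Expanding det(xI - A) along the first row:
det(xI - A) = + (x + 2)·det([[x + 2]]) - (-1)·det([[0]]).

Evaluating gives χ_A(x) = x^2 + 4x + 4 = (x + 2)^2.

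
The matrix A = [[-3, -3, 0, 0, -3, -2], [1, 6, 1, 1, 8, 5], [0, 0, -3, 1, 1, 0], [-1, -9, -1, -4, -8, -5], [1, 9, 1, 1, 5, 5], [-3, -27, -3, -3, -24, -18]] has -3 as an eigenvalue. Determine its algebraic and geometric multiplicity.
algebraic multiplicity 5, geometric multiplicity 3

The characteristic polynomial is (x + 2)(x + 3)^5, so the factor x + 3 appears with exponent 5: the algebraic multiplicity is 5.

rank(A + 3I) = 3, so the eigenspace has dimension 6 - 3 = 3: the geometric multiplicity is 3.

Since 3 < 5, A is not diagonalizable.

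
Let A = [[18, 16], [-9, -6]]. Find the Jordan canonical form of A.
J = [[6, 1], [0, 6]]

The characteristic polynomial is det(xI - A) = (x - 6)^2, so the eigenvalues are 6 (algebraic multiplicity 2).

For λ = 6: rank(A - 6I) = 1, rank((A - 6I)^2) = 0. The eigenspace has dimension 2 - 1 = 1, so there is 1 Jordan block; the rank sequence gives block sizes [2].

Assembling the blocks gives the Jordan form J above.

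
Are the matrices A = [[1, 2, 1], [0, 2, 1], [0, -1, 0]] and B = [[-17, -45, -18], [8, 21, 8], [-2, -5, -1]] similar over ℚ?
No.

Both have characteristic polynomial (x - 1)^3, but the minimal polynomial of A is (x - 1)^3 while the minimal polynomial of B is (x - 1)^2. The minimal polynomial is a similarity invariant, so A and B are not similar.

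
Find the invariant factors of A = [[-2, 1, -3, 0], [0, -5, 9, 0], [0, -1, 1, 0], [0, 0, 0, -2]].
The Jordan structure of A has elementary divisors (x + 2)^2, (x + 2), (x + 2). Arranging the block sizes at each eigenvalue in decreasing order and taking row products gives the invariant factors.

Invariant factors (smallest first, each dividing the next): x + 2, x + 2, (x + 2)^2.

Check: the last factor (x + 2)^2 is the minimal polynomial, and the product (x + 2)^4 is the characteristic polynomial.

x + 2, x + 2, (x + 2)^2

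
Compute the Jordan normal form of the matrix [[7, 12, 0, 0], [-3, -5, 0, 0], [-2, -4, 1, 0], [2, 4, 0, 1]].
J = [[1, 1, 0, 0], [0, 1, 0, 0], [0, 0, 1, 0], [0, 0, 0, 1]]

The characteristic polynomial is det(xI - A) = (x - 1)^4, so the eigenvalues are 1 (algebraic multiplicity 4).

For λ = 1: rank(A - I) = 1, rank((A - I)^2) = 0. The eigenspace has dimension 4 - 1 = 3, so there are 3 Jordan blocks; the rank sequence gives block sizes [2, 1, 1].

Assembling the blocks gives the Jordan form J above.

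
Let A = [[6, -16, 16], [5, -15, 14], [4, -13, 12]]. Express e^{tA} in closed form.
A has Jordan form J = [[-1, 0, 0], [0, 2, 1], [0, 0, 2]] with A = PJP^{-1}, so e^{tA} = P e^{tJ} P^{-1}.

For a Jordan block J_k(λ), e^{tJ_k(λ)} = e^{λt} · (I + tN + t^2 N^2/2! + ... + t^{k-1} N^{k-1}/(k-1)!) where N is the nilpotent superdiagonal part.

Assembling the blocks and conjugating back gives the entries of e^{tA} as shown above.

e^{tA} = [[(4*t + 1)*e^{2*t}, -16*t*e^{2*t}, 16*t*e^{2*t}], [((2*t + 1)*e^{3*t} - 1)*e^{-t}, ((-8*t - 2)*e^{3*t} + 3)*e^{-t}, 2*((4*t + 1)*e^{3*t} - 1)*e^{-t}], [((t + 1)*e^{3*t} - 1)*e^{-t}, (-(4*t + 3)*e^{3*t} + 3)*e^{-t}, ((4*t + 3)*e^{3*t} - 2)*e^{-t}]]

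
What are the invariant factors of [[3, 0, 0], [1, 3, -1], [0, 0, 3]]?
The Jordan structure of A has elementary divisors (x - 3)^2, (x - 3). Arranging the block sizes at each eigenvalue in decreasing order and taking row products gives the invariant factors.

Invariant factors (smallest first, each dividing the next): x - 3, (x - 3)^2.

Check: the last factor (x - 3)^2 is the minimal polynomial, and the product (x - 3)^3 is the characteristic polynomial.

x - 3, (x - 3)^2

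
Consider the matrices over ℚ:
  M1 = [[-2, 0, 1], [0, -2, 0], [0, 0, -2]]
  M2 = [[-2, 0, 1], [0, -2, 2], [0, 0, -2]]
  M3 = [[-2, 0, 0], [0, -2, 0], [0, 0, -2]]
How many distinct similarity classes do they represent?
Characteristic polynomials: χ_{M1} = (x + 2)^3, χ_{M2} = (x + 2)^3, χ_{M3} = (x + 2)^3.

{M1, M2}: invariant factors x + 2, (x + 2)^2.

{M3}: invariant factors x + 2, x + 2, x + 2.

Matrices are similar if and only if their invariant-factor lists agree; the partition into similarity classes is {M1, M2}, {M3}.

2 classes: {M1, M2}, {M3}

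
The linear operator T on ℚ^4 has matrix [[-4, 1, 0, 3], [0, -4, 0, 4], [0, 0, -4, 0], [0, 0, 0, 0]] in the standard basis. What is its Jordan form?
The characteristic polynomial is det(xI - A) = x(x + 4)^3, so the eigenvalues are -4 (algebraic multiplicity 3), 0 (algebraic multiplicity 1).

For λ = -4: rank(A + 4I) = 2, rank((A + 4I)^2) = 1. The eigenspace has dimension 4 - 2 = 2, so there are 2 Jordan blocks; the rank sequence gives block sizes [2, 1].

For λ = 0: algebraic multiplicity 1 gives one 1×1 block.

Assembling the blocks gives the Jordan form J above.

J = [[-4, 1, 0, 0], [0, -4, 0, 0], [0, 0, -4, 0], [0, 0, 0, 0]]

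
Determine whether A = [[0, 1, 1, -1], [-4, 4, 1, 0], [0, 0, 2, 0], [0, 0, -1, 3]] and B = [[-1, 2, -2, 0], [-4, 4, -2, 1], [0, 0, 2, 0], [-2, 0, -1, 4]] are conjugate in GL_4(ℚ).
Yes.

Two matrices over a field are similar if and only if they have the same invariant factors.

Both A and B have characteristic polynomial (x - 3)(x - 2)^3 and minimal polynomial (x - 3)(x - 2)^3. Computing further, both have invariant factors (x - 3)(x - 2)^3. Hence A and B are similar.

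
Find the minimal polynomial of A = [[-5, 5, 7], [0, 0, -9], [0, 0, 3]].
m_A(x) = x(x - 3)(x + 5)

The characteristic polynomial factors as x(x - 3)(x + 5). The minimal polynomial is ∏(x - λ)^{k_λ} where k_λ is the size of the largest Jordan block at λ.

For λ = -5: rank(A + 5I) = 2, and the largest Jordan block has size 1 (the smallest k with rank((A + 5I)^k) = rank((A + 5I)^(k+1))).
For λ = 0: rank(A) = 2, and the largest Jordan block has size 1 (the smallest k with rank(A^k) = rank(A^(k+1))).
For λ = 3: rank(A - 3I) = 2, and the largest Jordan block has size 1 (the smallest k with rank((A - 3I)^k) = rank((A - 3I)^(k+1))).

So m_A(x) = x(x - 3)(x + 5).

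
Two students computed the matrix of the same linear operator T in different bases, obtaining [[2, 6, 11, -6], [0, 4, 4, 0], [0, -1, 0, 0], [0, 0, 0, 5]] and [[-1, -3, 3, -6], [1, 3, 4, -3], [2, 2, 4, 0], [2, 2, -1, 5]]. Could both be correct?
Both have characteristic polynomial (x - 5)(x - 2)^3, but the minimal polynomial of A is (x - 5)(x - 2)^3 while the minimal polynomial of B is (x - 5)(x - 2)^2. The minimal polynomial is a similarity invariant, so A and B are not similar.

No.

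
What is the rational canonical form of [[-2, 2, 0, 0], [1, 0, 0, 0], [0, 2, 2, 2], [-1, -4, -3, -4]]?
R = [[0, 2, 0, 0], [1, -2, 0, 0], [0, 0, 0, 2], [0, 0, 1, -2]]

The invariant factors of A (the non-unit diagonal entries of the Smith normal form of xI - A over ℚ[x]) are x^2 + 2x - 2, x^2 + 2x - 2, each dividing the next. The characteristic polynomial is their product, (x^2 + 2x - 2)^2.

The rational canonical form is the block-diagonal matrix of companion matrices C(f_i):
R = [[0, 2, 0, 0], [1, -2, 0, 0], [0, 0, 0, 2], [0, 0, 1, -2]].

Note the characteristic polynomial does not split into linear factors over ℚ, so A has no Jordan form over ℚ; the rational canonical form exists over any field.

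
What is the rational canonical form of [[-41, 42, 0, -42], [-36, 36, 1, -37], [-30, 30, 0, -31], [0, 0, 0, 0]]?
R = [[0, 0, 0, 0], [1, 0, 0, -30], [0, 1, 0, -6], [0, 0, 1, -5]]

The invariant factors of A (the non-unit diagonal entries of the Smith normal form of xI - A over ℚ[x]) are x(x + 5)(x^2 + 6), each dividing the next. The characteristic polynomial is their product, x(x + 5)(x^2 + 6).

The rational canonical form is the block-diagonal matrix of companion matrices C(f_i):
R = [[0, 0, 0, 0], [1, 0, 0, -30], [0, 1, 0, -6], [0, 0, 1, -5]].

Note the characteristic polynomial does not split into linear factors over ℚ, so A has no Jordan form over ℚ; the rational canonical form exists over any field.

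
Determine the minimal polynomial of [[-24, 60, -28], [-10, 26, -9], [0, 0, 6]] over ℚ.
m_A(x) = (x - 6)^2(x + 4)

The characteristic polynomial factors as (x - 6)^2(x + 4). The minimal polynomial is ∏(x - λ)^{k_λ} where k_λ is the size of the largest Jordan block at λ.

For λ = -4: rank(A + 4I) = 2, and the largest Jordan block has size 1 (the smallest k with rank((A + 4I)^k) = rank((A + 4I)^(k+1))).
For λ = 6: rank(A - 6I) = 2, and the largest Jordan block has size 2 (the smallest k with rank((A - 6I)^k) = rank((A - 6I)^(k+1))).

So m_A(x) = (x - 6)^2(x + 4).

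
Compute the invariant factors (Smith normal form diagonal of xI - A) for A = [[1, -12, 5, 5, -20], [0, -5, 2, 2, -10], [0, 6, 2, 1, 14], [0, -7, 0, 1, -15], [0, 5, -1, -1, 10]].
The Jordan structure of A has elementary divisors (x - 1)^3, (x - 1), (x - 5). Arranging the block sizes at each eigenvalue in decreasing order and taking row products gives the invariant factors.

Invariant factors (smallest first, each dividing the next): x - 1, (x - 5)(x - 1)^3.

Check: the last factor (x - 5)(x - 1)^3 is the minimal polynomial, and the product (x - 5)(x - 1)^4 is the characteristic polynomial.

x - 1, (x - 5)(x - 1)^3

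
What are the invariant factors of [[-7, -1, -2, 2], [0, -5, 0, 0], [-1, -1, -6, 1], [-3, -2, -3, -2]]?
(x + 5)^2, (x + 5)^2

The Jordan structure of A has elementary divisors (x + 5)^2, (x + 5)^2. Arranging the block sizes at each eigenvalue in decreasing order and taking row products gives the invariant factors.

Invariant factors (smallest first, each dividing the next): (x + 5)^2, (x + 5)^2.

Check: the last factor (x + 5)^2 is the minimal polynomial, and the product (x + 5)^4 is the characteristic polynomial.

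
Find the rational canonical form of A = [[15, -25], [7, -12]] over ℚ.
R = [[0, 5], [1, 3]]

The invariant factors of A (the non-unit diagonal entries of the Smith normal form of xI - A over ℚ[x]) are x^2 - 3x - 5, each dividing the next. The characteristic polynomial is their product, x^2 - 3x - 5.

The rational canonical form is the block-diagonal matrix of companion matrices C(f_i):
R = [[0, 5], [1, 3]].

Note the characteristic polynomial does not split into linear factors over ℚ, so A has no Jordan form over ℚ; the rational canonical form exists over any field.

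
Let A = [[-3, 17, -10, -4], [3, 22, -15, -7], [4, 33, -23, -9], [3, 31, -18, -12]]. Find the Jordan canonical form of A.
The characteristic polynomial is det(xI - A) = (x + 4)^4, so the eigenvalues are -4 (algebraic multiplicity 4).

For λ = -4: rank(A + 4I) = 2, rank((A + 4I)^2) = 1, rank((A + 4I)^3) = 0. The eigenspace has dimension 4 - 2 = 2, so there are 2 Jordan blocks; the rank sequence gives block sizes [3, 1].

Assembling the blocks gives the Jordan form J above.

J = [[-4, 1, 0, 0], [0, -4, 1, 0], [0, 0, -4, 0], [0, 0, 0, -4]]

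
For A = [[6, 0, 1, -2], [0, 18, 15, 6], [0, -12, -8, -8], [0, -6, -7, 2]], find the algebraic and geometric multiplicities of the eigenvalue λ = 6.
The characteristic polynomial is x(x - 6)^3, so the factor x - 6 appears with exponent 3: the algebraic multiplicity is 3.

rank(A - 6I) = 2, so the eigenspace has dimension 4 - 2 = 2: the geometric multiplicity is 2.

Since 2 < 3, A is not diagonalizable.

algebraic multiplicity 3, geometric multiplicity 2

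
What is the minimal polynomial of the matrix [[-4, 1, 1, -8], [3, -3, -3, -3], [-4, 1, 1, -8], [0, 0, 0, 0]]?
The characteristic polynomial factors as x^2(x + 3)^2. The minimal polynomial is ∏(x - λ)^{k_λ} where k_λ is the size of the largest Jordan block at λ.

For λ = -3: rank(A + 3I) = 3, and the largest Jordan block has size 2 (the smallest k with rank((A + 3I)^k) = rank((A + 3I)^(k+1))).
For λ = 0: rank(A) = 2, and the largest Jordan block has size 1 (the smallest k with rank(A^k) = rank(A^(k+1))).

So m_A(x) = x(x + 3)^2.

m_A(x) = x(x + 3)^2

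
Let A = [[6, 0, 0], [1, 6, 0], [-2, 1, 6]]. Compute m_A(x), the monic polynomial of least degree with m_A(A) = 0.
The characteristic polynomial factors as (x - 6)^3. The minimal polynomial is ∏(x - λ)^{k_λ} where k_λ is the size of the largest Jordan block at λ.

For λ = 6: rank(A - 6I) = 2, and the largest Jordan block has size 3 (the smallest k with rank((A - 6I)^k) = rank((A - 6I)^(k+1))).

So m_A(x) = (x - 6)^3.

m_A(x) = (x - 6)^3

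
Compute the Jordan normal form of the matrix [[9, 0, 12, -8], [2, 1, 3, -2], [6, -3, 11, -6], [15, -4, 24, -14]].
The characteristic polynomial is det(xI - A) = (x - 2)^3(x - 1), so the eigenvalues are 1 (algebraic multiplicity 1), 2 (algebraic multiplicity 3).

For λ = 1: algebraic multiplicity 1 gives one 1×1 block.

For λ = 2: rank(A - 2I) = 2, rank((A - 2I)^2) = 1. The eigenspace has dimension 4 - 2 = 2, so there are 2 Jordan blocks; the rank sequence gives block sizes [2, 1].

Assembling the blocks gives the Jordan form J above.

J = [[1, 0, 0, 0], [0, 2, 1, 0], [0, 0, 2, 0], [0, 0, 0, 2]]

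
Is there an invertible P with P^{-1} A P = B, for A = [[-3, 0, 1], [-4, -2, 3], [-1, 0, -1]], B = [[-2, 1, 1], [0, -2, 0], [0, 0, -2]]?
No.

Both have characteristic polynomial (x + 2)^3, but the minimal polynomial of A is (x + 2)^3 while the minimal polynomial of B is (x + 2)^2. The minimal polynomial is a similarity invariant, so A and B are not similar.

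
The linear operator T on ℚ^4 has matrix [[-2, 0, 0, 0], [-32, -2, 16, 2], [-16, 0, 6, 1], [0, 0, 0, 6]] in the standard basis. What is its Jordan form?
The characteristic polynomial is det(xI - A) = (x - 6)^2(x + 2)^2, so the eigenvalues are -2 (algebraic multiplicity 2), 6 (algebraic multiplicity 2).

For λ = -2: rank(A + 2I) = 2. The eigenspace has dimension 4 - 2 = 2, so there are 2 Jordan blocks; the rank sequence gives block sizes [1, 1].

For λ = 6: rank(A - 6I) = 3, rank((A - 6I)^2) = 2. The eigenspace has dimension 4 - 3 = 1, so there is 1 Jordan block; the rank sequence gives block sizes [2].

Assembling the blocks gives the Jordan form J above.

J = [[-2, 0, 0, 0], [0, -2, 0, 0], [0, 0, 6, 1], [0, 0, 0, 6]]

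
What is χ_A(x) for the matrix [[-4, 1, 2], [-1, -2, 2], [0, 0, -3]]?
xI - A = [[x + 4, -1, -2], [1, x + 2, -2], [0, 0, x + 3]].

Expanding det(xI - A) along the first row:
det(xI - A) = + (x + 4)·det([[x + 2, -2], [0, x + 3]]) - (-1)·det([[1, -2], [0, x + 3]]) + (-2)·det([[1, x + 2], [0, 0]]).

Evaluating gives χ_A(x) = x^3 + 9x^2 + 27x + 27 = (x + 3)^3.

χ_A(x) = (x + 3)^3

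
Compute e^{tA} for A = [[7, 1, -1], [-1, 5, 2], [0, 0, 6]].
A has Jordan form J = [[6, 1, 0], [0, 6, 1], [0, 0, 6]] with A = PJP^{-1}, so e^{tA} = P e^{tJ} P^{-1}.

For a Jordan block J_k(λ), e^{tJ_k(λ)} = e^{λt} · (I + tN + t^2 N^2/2! + ... + t^{k-1} N^{k-1}/(k-1)!) where N is the nilpotent superdiagonal part.

Assembling the blocks and conjugating back gives the entries of e^{tA} as shown above.

e^{tA} = [[(t + 1)*e^{6*t}, t*e^{6*t}, t*(t - 2)*e^{6*t}/2], [-t*e^{6*t}, (1 - t)*e^{6*t}, t*(4 - t)*e^{6*t}/2], [0, 0, e^{6*t}]]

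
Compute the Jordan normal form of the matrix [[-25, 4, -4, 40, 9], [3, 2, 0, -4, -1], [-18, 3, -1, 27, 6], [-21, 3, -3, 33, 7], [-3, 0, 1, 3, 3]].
The characteristic polynomial is det(xI - A) = (x - 3)^2(x - 2)^3, so the eigenvalues are 2 (algebraic multiplicity 3), 3 (algebraic multiplicity 2).

For λ = 2: rank(A - 2I) = 3, rank((A - 2I)^2) = 2. The eigenspace has dimension 5 - 3 = 2, so there are 2 Jordan blocks; the rank sequence gives block sizes [2, 1].

For λ = 3: rank(A - 3I) = 4, rank((A - 3I)^2) = 3. The eigenspace has dimension 5 - 4 = 1, so there is 1 Jordan block; the rank sequence gives block sizes [2].

Assembling the blocks gives the Jordan form J above.

J = [[2, 1, 0, 0, 0], [0, 2, 0, 0, 0], [0, 0, 2, 0, 0], [0, 0, 0, 3, 1], [0, 0, 0, 0, 3]]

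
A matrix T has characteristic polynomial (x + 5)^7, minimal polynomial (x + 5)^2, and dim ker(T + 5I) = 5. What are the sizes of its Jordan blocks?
Jordan blocks: (-5, 2), (-5, 2), (-5, 1), (-5, 1), (-5, 1)

λ = -5: algebraic multiplicity 7 (exponent in χ_T), largest block size 2 (exponent in m_T), 5 blocks (geometric multiplicity). These force block sizes [2, 2, 1, 1, 1].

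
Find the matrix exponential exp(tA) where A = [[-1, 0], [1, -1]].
e^{tA} = [[e^{-t}, 0], [t*e^{-t}, e^{-t}]]

A has Jordan form J = [[-1, 1], [0, -1]] with A = PJP^{-1}, so e^{tA} = P e^{tJ} P^{-1}.

For a Jordan block J_k(λ), e^{tJ_k(λ)} = e^{λt} · (I + tN + t^2 N^2/2! + ... + t^{k-1} N^{k-1}/(k-1)!) where N is the nilpotent superdiagonal part.

Assembling the blocks and conjugating back gives the entries of e^{tA} as shown above.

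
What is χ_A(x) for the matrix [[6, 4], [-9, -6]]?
χ_A(x) = x^2

xI - A = [[x - 6, -4], [9, x + 6]].

Expanding det(xI - A) along the first row:
det(xI - A) = + (x - 6)·det([[x + 6]]) - (-4)·det([[9]]).

Evaluating gives χ_A(x) = x^2.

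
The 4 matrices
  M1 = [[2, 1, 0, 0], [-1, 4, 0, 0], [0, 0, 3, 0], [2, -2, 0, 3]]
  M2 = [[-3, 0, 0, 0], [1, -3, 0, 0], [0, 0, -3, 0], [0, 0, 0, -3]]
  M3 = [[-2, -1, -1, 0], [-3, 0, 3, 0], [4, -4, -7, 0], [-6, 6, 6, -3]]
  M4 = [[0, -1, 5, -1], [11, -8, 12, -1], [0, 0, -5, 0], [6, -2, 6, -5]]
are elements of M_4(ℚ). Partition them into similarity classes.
Characteristic polynomials: χ_{M1} = (x - 3)^4, χ_{M2} = (x + 3)^4, χ_{M3} = (x + 3)^4, χ_{M4} = (x + 3)(x + 5)^3.

{M1}: invariant factors x - 3, x - 3, (x - 3)^2.

{M2, M3}: invariant factors x + 3, x + 3, (x + 3)^2.

{M4}: invariant factors (x + 3)(x + 5)^3.

Matrices are similar if and only if their invariant-factor lists agree; the partition into similarity classes is {M1}, {M2, M3}, {M4}.

3 classes: {M1}, {M2, M3}, {M4}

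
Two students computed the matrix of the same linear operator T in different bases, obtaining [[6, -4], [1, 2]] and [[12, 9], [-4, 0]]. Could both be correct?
No.

trace(A) = 8 but trace(B) = 12. The trace is a similarity invariant, so A and B are not similar.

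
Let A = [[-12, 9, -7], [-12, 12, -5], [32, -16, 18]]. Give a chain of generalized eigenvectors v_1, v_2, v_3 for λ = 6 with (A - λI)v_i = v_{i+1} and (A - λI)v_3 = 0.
We seek v_1 ∈ ker((A - 6I)^3) \ ker((A - 6I)^2), then set v_{i+1} = (A - 6I) v_i.

One such chain is v_1 = [[-2, -3, 1]]^T, v_2 = [[2, 1, -4]]^T, v_3 = [[1, 2, 0]]^T. Check: (A - 6I) v_3 = [[0, 0, 0]]^T = 0.

v_1 = [[-2, -3, 1]]^T, v_2 = [[2, 1, -4]]^T, v_3 = [[1, 2, 0]]^T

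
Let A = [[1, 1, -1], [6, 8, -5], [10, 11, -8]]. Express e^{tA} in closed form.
A has Jordan form J = [[-1, 1, 0], [0, -1, 0], [0, 0, 3]] with A = PJP^{-1}, so e^{tA} = P e^{tJ} P^{-1}.

For a Jordan block J_k(λ), e^{tJ_k(λ)} = e^{λt} · (I + tN + t^2 N^2/2! + ... + t^{k-1} N^{k-1}/(k-1)!) where N is the nilpotent superdiagonal part.

Assembling the blocks and conjugating back gives the entries of e^{tA} as shown above.

e^{tA} = [[(2*t + 1)*e^{-t}, t*e^{-t}, -t*e^{-t}], [(2*t + e^{4*t} - 1)*e^{-t}, (t + 2*e^{4*t} - 1)*e^{-t}, (-t - e^{4*t} + 1)*e^{-t}], [(6*t + e^{4*t} - 1)*e^{-t}, (3*t + 2*e^{4*t} - 2)*e^{-t}, (-3*t - e^{4*t} + 2)*e^{-t}]]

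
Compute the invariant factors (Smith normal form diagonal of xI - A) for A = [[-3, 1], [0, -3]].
The Jordan structure of A has elementary divisors (x + 3)^2. Arranging the block sizes at each eigenvalue in decreasing order and taking row products gives the invariant factors.

Invariant factors (smallest first, each dividing the next): (x + 3)^2.

Check: the last factor (x + 3)^2 is the minimal polynomial, and the product (x + 3)^2 is the characteristic polynomial.

(x + 3)^2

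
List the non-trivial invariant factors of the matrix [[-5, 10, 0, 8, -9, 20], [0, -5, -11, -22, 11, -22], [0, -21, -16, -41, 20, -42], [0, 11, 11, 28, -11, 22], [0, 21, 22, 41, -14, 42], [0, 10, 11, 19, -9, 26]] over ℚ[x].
x - 6, (x - 6)(x + 5), (x - 6)^2(x + 5)

The Jordan structure of A has elementary divisors (x + 5), (x + 5), (x - 6)^2, (x - 6), (x - 6). Arranging the block sizes at each eigenvalue in decreasing order and taking row products gives the invariant factors.

Invariant factors (smallest first, each dividing the next): x - 6, (x - 6)(x + 5), (x - 6)^2(x + 5).

Check: the last factor (x - 6)^2(x + 5) is the minimal polynomial, and the product (x - 6)^4(x + 5)^2 is the characteristic polynomial.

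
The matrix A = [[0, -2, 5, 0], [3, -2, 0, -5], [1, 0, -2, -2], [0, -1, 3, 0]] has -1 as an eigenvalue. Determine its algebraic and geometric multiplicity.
The characteristic polynomial is (x + 1)^4, so the factor x + 1 appears with exponent 4: the algebraic multiplicity is 4.

rank(A + I) = 2, so the eigenspace has dimension 4 - 2 = 2: the geometric multiplicity is 2.

Since 2 < 4, A is not diagonalizable.

algebraic multiplicity 4, geometric multiplicity 2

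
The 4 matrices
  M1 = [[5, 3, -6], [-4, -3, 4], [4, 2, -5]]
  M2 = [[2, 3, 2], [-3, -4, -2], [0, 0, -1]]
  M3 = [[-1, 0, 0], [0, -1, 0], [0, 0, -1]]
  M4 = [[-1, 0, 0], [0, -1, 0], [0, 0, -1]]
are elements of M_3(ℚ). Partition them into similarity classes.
2 classes: {M1, M2}, {M3, M4}

Characteristic polynomials: χ_{M1} = (x + 1)^3, χ_{M2} = (x + 1)^3, χ_{M3} = (x + 1)^3, χ_{M4} = (x + 1)^3.

{M1, M2}: invariant factors x + 1, (x + 1)^2.

{M3, M4}: invariant factors x + 1, x + 1, x + 1.

Matrices are similar if and only if their invariant-factor lists agree; the partition into similarity classes is {M1, M2}, {M3, M4}.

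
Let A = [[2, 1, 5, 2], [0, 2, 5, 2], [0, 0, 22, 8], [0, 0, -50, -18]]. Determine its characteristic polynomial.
χ_A(x) = (x - 2)^4

xI - A = [[x - 2, -1, -5, -2], [0, x - 2, -5, -2], [0, 0, x - 22, -8], [0, 0, 50, x + 18]].

Expanding det(xI - A) along the first row:
det(xI - A) = + (x - 2)·det([[x - 2, -5, -2], [0, x - 22, -8], [0, 50, x + 18]]) - (-1)·det([[0, -5, -2], [0, x - 22, -8], [0, 50, x + 18]]) + (-5)·det([[0, x - 2, -2], [0, 0, -8], [0, 0, x + 18]]) - (-2)·det([[0, x - 2, -5], [0, 0, x - 22], [0, 0, 50]]).

Evaluating gives χ_A(x) = x^4 - 8x^3 + 24x^2 - 32x + 16 = (x - 2)^4.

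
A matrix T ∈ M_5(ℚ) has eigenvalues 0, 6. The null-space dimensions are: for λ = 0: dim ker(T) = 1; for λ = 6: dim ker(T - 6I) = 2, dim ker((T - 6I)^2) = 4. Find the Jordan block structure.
λ = 0: successive nullity increments [1] count blocks of size ≥ k; block sizes are [1].
λ = 6: successive nullity increments [2, 2] count blocks of size ≥ k; block sizes are [2, 2].

Jordan blocks: (0, 1), (6, 2), (6, 2)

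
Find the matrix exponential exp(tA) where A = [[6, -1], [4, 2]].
e^{tA} = [[(2*t + 1)*e^{4*t}, -t*e^{4*t}], [4*t*e^{4*t}, (1 - 2*t)*e^{4*t}]]

A has Jordan form J = [[4, 1], [0, 4]] with A = PJP^{-1}, so e^{tA} = P e^{tJ} P^{-1}.

For a Jordan block J_k(λ), e^{tJ_k(λ)} = e^{λt} · (I + tN + t^2 N^2/2! + ... + t^{k-1} N^{k-1}/(k-1)!) where N is the nilpotent superdiagonal part.

Assembling the blocks and conjugating back gives the entries of e^{tA} as shown above.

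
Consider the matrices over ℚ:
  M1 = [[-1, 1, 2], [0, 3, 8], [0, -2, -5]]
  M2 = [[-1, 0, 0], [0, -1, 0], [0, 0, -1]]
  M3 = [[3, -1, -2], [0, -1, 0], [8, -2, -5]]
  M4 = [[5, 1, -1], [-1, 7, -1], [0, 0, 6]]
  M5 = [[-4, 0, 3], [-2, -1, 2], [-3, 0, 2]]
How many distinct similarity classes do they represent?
Characteristic polynomials: χ_{M1} = (x + 1)^3, χ_{M2} = (x + 1)^3, χ_{M3} = (x + 1)^3, χ_{M4} = (x - 6)^3, χ_{M5} = (x + 1)^3.

{M1, M3, M5}: invariant factors x + 1, (x + 1)^2.

{M2}: invariant factors x + 1, x + 1, x + 1.

{M4}: invariant factors x - 6, (x - 6)^2.

Matrices are similar if and only if their invariant-factor lists agree; the partition into similarity classes is {M1, M3, M5}, {M2}, {M4}.

3 classes: {M1, M3, M5}, {M2}, {M4}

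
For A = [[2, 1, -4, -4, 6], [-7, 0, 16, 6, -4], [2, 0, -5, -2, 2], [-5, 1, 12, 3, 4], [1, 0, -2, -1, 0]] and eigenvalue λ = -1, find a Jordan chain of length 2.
v_1 = [[0, 1, 0, 0, 0]]^T, v_2 = [[1, 1, 0, 1, 0]]^T

We seek v_1 ∈ ker((A + I)^2) \ ker(A + I), then set v_{i+1} = (A + I) v_i.

One such chain is v_1 = [[0, 1, 0, 0, 0]]^T, v_2 = [[1, 1, 0, 1, 0]]^T. Check: (A + I) v_2 = [[0, 0, 0, 0, 0]]^T = 0.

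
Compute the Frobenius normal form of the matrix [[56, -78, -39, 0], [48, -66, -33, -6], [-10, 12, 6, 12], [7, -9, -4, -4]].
R = [[0, 6, 0, 0], [1, -4, 0, 0], [0, 0, 0, 6], [0, 0, 1, -4]]

The invariant factors of A (the non-unit diagonal entries of the Smith normal form of xI - A over ℚ[x]) are x^2 + 4x - 6, x^2 + 4x - 6, each dividing the next. The characteristic polynomial is their product, (x^2 + 4x - 6)^2.

The rational canonical form is the block-diagonal matrix of companion matrices C(f_i):
R = [[0, 6, 0, 0], [1, -4, 0, 0], [0, 0, 0, 6], [0, 0, 1, -4]].

Note the characteristic polynomial does not split into linear factors over ℚ, so A has no Jordan form over ℚ; the rational canonical form exists over any field.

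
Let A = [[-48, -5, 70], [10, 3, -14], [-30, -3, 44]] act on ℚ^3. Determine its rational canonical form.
The invariant factors of A (the non-unit diagonal entries of the Smith normal form of xI - A over ℚ[x]) are x - 2, (x - 2)(x + 5), each dividing the next. The characteristic polynomial is their product, (x - 2)^2(x + 5).

The rational canonical form is the block-diagonal matrix of companion matrices C(f_i):
R = [[2, 0, 0], [0, 0, 10], [0, 1, -3]].

R = [[2, 0, 0], [0, 0, 10], [0, 1, -3]]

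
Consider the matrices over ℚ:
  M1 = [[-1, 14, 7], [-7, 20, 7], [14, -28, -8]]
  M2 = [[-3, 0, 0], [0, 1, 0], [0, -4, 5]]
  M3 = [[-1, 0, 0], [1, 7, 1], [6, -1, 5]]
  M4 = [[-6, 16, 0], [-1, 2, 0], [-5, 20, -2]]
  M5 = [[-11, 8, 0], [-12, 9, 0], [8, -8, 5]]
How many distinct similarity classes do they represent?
4 classes: {M1}, {M2, M5}, {M3}, {M4}

Characteristic polynomials: χ_{M1} = (x - 6)^2(x + 1), χ_{M2} = (x - 5)(x - 1)(x + 3), χ_{M3} = (x - 6)^2(x + 1), χ_{M4} = (x + 2)^3, χ_{M5} = (x - 5)(x - 1)(x + 3).

{M1}: invariant factors x - 6, (x - 6)(x + 1).

{M2, M5}: invariant factors (x - 5)(x - 1)(x + 3).

{M3}: invariant factors (x - 6)^2(x + 1).

{M4}: invariant factors x + 2, (x + 2)^2.

Matrices are similar if and only if their invariant-factor lists agree; the partition into similarity classes is {M1}, {M2, M5}, {M3}, {M4}.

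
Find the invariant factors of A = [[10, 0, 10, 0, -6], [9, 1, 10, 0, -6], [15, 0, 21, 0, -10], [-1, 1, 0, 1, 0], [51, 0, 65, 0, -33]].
The Jordan structure of A has elementary divisors (x + 4), (x - 1)^2, (x - 1)^2. Arranging the block sizes at each eigenvalue in decreasing order and taking row products gives the invariant factors.

Invariant factors (smallest first, each dividing the next): (x - 1)^2, (x - 1)^2(x + 4).

Check: the last factor (x - 1)^2(x + 4) is the minimal polynomial, and the product (x - 1)^4(x + 4) is the characteristic polynomial.

(x - 1)^2, (x - 1)^2(x + 4)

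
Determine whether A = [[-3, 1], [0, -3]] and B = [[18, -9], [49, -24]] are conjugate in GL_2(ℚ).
Two matrices over a field are similar if and only if they have the same invariant factors.

Both A and B have characteristic polynomial (x + 3)^2 and minimal polynomial (x + 3)^2. Computing further, both have invariant factors (x + 3)^2. Hence A and B are similar.

Yes.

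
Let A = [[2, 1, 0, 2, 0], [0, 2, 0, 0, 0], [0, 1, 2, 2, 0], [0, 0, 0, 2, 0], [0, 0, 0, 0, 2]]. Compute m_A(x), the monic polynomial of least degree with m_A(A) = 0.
m_A(x) = (x - 2)^2

The characteristic polynomial factors as (x - 2)^5. The minimal polynomial is ∏(x - λ)^{k_λ} where k_λ is the size of the largest Jordan block at λ.

For λ = 2: rank(A - 2I) = 1, and the largest Jordan block has size 2 (the smallest k with rank((A - 2I)^k) = rank((A - 2I)^(k+1))).

So m_A(x) = (x - 2)^2.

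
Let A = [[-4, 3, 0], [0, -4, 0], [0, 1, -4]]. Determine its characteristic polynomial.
xI - A = [[x + 4, -3, 0], [0, x + 4, 0], [0, -1, x + 4]].

Expanding det(xI - A) along the first row:
det(xI - A) = + (x + 4)·det([[x + 4, 0], [-1, x + 4]]) - (-3)·det([[0, 0], [0, x + 4]]) + (0)·det([[0, x + 4], [0, -1]]).

Evaluating gives χ_A(x) = x^3 + 12x^2 + 48x + 64 = (x + 4)^3.

χ_A(x) = (x + 4)^3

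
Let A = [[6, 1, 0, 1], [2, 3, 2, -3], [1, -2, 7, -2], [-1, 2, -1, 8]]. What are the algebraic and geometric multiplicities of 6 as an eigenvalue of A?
The characteristic polynomial is (x - 6)^4, so the factor x - 6 appears with exponent 4: the algebraic multiplicity is 4.

rank(A - 6I) = 2, so the eigenspace has dimension 4 - 2 = 2: the geometric multiplicity is 2.

Since 2 < 4, A is not diagonalizable.

algebraic multiplicity 4, geometric multiplicity 2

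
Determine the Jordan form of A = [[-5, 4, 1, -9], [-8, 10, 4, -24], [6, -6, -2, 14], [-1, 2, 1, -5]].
The characteristic polynomial is det(xI - A) = x^3(x + 2), so the eigenvalues are -2 (algebraic multiplicity 1), 0 (algebraic multiplicity 3).

For λ = -2: algebraic multiplicity 1 gives one 1×1 block.

For λ = 0: rank(A) = 2, rank(A^2) = 1. The eigenspace has dimension 4 - 2 = 2, so there are 2 Jordan blocks; the rank sequence gives block sizes [2, 1].

Assembling the blocks gives the Jordan form J above.

J = [[-2, 0, 0, 0], [0, 0, 1, 0], [0, 0, 0, 0], [0, 0, 0, 0]]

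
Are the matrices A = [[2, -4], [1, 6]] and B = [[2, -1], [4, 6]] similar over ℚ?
Two matrices over a field are similar if and only if they have the same invariant factors.

Both A and B have characteristic polynomial (x - 4)^2 and minimal polynomial (x - 4)^2. Computing further, both have invariant factors (x - 4)^2. Hence A and B are similar.

Yes.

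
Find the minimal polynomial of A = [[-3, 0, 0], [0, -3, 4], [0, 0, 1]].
m_A(x) = (x - 1)(x + 3)

The characteristic polynomial factors as (x - 1)(x + 3)^2. The minimal polynomial is ∏(x - λ)^{k_λ} where k_λ is the size of the largest Jordan block at λ.

For λ = -3: rank(A + 3I) = 1, and the largest Jordan block has size 1 (the smallest k with rank((A + 3I)^k) = rank((A + 3I)^(k+1))).
For λ = 1: rank(A - I) = 2, and the largest Jordan block has size 1 (the smallest k with rank((A - I)^k) = rank((A - I)^(k+1))).

So m_A(x) = (x - 1)(x + 3).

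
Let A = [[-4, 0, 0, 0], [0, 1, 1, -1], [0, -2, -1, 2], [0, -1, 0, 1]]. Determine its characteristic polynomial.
χ_A(x) = x^2(x - 1)(x + 4)

xI - A = [[x + 4, 0, 0, 0], [0, x - 1, -1, 1], [0, 2, x + 1, -2], [0, 1, 0, x - 1]].

Expanding det(xI - A) along the first row:
det(xI - A) = + (x + 4)·det([[x - 1, -1, 1], [2, x + 1, -2], [1, 0, x - 1]]) - (0)·det([[0, -1, 1], [0, x + 1, -2], [0, 0, x - 1]]) + (0)·det([[0, x - 1, 1], [0, 2, -2], [0, 1, x - 1]]) - (0)·det([[0, x - 1, -1], [0, 2, x + 1], [0, 1, 0]]).

Evaluating gives χ_A(x) = x^4 + 3x^3 - 4x^2 = x^2(x - 1)(x + 4).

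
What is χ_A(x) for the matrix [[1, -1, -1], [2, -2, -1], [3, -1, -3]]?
xI - A = [[x - 1, 1, 1], [-2, x + 2, 1], [-3, 1, x + 3]].

Expanding det(xI - A) along the first row:
det(xI - A) = + (x - 1)·det([[x + 2, 1], [1, x + 3]]) - (1)·det([[-2, 1], [-3, x + 3]]) + (1)·det([[-2, x + 2], [-3, 1]]).

Evaluating gives χ_A(x) = x^3 + 4x^2 + 5x + 2 = (x + 1)^2(x + 2).

χ_A(x) = (x + 1)^2(x + 2)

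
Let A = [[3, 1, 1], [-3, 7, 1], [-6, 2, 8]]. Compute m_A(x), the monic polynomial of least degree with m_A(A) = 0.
m_A(x) = (x - 6)^2

The characteristic polynomial factors as (x - 6)^3. The minimal polynomial is ∏(x - λ)^{k_λ} where k_λ is the size of the largest Jordan block at λ.

For λ = 6: rank(A - 6I) = 1, and the largest Jordan block has size 2 (the smallest k with rank((A - 6I)^k) = rank((A - 6I)^(k+1))).

So m_A(x) = (x - 6)^2.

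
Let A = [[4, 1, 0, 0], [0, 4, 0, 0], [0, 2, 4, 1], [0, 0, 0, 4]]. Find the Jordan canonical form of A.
J = [[4, 1, 0, 0], [0, 4, 0, 0], [0, 0, 4, 1], [0, 0, 0, 4]]

The characteristic polynomial is det(xI - A) = (x - 4)^4, so the eigenvalues are 4 (algebraic multiplicity 4).

For λ = 4: rank(A - 4I) = 2, rank((A - 4I)^2) = 0. The eigenspace has dimension 4 - 2 = 2, so there are 2 Jordan blocks; the rank sequence gives block sizes [2, 2].

Assembling the blocks gives the Jordan form J above.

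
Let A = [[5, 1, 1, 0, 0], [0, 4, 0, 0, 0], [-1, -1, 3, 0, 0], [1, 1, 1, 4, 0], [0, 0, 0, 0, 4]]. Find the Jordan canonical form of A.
J = [[4, 1, 0, 0, 0], [0, 4, 0, 0, 0], [0, 0, 4, 0, 0], [0, 0, 0, 4, 0], [0, 0, 0, 0, 4]]

The characteristic polynomial is det(xI - A) = (x - 4)^5, so the eigenvalues are 4 (algebraic multiplicity 5).

For λ = 4: rank(A - 4I) = 1, rank((A - 4I)^2) = 0. The eigenspace has dimension 5 - 1 = 4, so there are 4 Jordan blocks; the rank sequence gives block sizes [2, 1, 1, 1].

Assembling the blocks gives the Jordan form J above.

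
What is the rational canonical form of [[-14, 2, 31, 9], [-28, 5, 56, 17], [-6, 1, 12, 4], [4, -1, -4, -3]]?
The invariant factors of A (the non-unit diagonal entries of the Smith normal form of xI - A over ℚ[x]) are (x^2 - 2)^2, each dividing the next. The characteristic polynomial is their product, (x^2 - 2)^2.

The rational canonical form is the block-diagonal matrix of companion matrices C(f_i):
R = [[0, 0, 0, -4], [1, 0, 0, 0], [0, 1, 0, 4], [0, 0, 1, 0]].

Note the characteristic polynomial does not split into linear factors over ℚ, so A has no Jordan form over ℚ; the rational canonical form exists over any field.

R = [[0, 0, 0, -4], [1, 0, 0, 0], [0, 1, 0, 4], [0, 0, 1, 0]]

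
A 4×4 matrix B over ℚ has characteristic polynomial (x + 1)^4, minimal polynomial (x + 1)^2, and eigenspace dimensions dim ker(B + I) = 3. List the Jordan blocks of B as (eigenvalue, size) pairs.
λ = -1: algebraic multiplicity 4 (exponent in χ_B), largest block size 2 (exponent in m_B), 3 blocks (geometric multiplicity). These force block sizes [2, 1, 1].

Jordan blocks: (-1, 2), (-1, 1), (-1, 1)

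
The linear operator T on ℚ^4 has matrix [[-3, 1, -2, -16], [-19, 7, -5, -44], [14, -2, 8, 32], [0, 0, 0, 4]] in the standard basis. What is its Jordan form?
The characteristic polynomial is det(xI - A) = (x - 4)^4, so the eigenvalues are 4 (algebraic multiplicity 4).

For λ = 4: rank(A - 4I) = 2, rank((A - 4I)^2) = 1, rank((A - 4I)^3) = 0. The eigenspace has dimension 4 - 2 = 2, so there are 2 Jordan blocks; the rank sequence gives block sizes [3, 1].

Assembling the blocks gives the Jordan form J above.

J = [[4, 1, 0, 0], [0, 4, 1, 0], [0, 0, 4, 0], [0, 0, 0, 4]]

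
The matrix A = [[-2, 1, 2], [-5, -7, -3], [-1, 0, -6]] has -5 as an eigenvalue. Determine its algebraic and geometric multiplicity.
The characteristic polynomial is (x + 5)^3, so the factor x + 5 appears with exponent 3: the algebraic multiplicity is 3.

rank(A + 5I) = 2, so the eigenspace has dimension 3 - 2 = 1: the geometric multiplicity is 1.

Since 1 < 3, A is not diagonalizable.

algebraic multiplicity 3, geometric multiplicity 1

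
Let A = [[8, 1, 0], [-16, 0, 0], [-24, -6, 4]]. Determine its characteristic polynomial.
χ_A(x) = (x - 4)^3

xI - A = [[x - 8, -1, 0], [16, x, 0], [24, 6, x - 4]].

Expanding det(xI - A) along the first row:
det(xI - A) = + (x - 8)·det([[x, 0], [6, x - 4]]) - (-1)·det([[16, 0], [24, x - 4]]) + (0)·det([[16, x], [24, 6]]).

Evaluating gives χ_A(x) = x^3 - 12x^2 + 48x - 64 = (x - 4)^3.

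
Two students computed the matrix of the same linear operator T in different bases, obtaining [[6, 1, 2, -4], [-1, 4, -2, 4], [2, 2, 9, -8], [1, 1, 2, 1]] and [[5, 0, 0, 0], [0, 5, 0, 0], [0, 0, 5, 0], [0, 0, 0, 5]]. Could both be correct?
Both have characteristic polynomial (x - 5)^4, but the minimal polynomial of A is (x - 5)^2 while the minimal polynomial of B is x - 5. The minimal polynomial is a similarity invariant, so A and B are not similar.

No.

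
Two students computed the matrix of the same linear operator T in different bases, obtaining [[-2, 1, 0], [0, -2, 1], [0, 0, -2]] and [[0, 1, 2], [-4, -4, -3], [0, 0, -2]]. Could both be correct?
Two matrices over a field are similar if and only if they have the same invariant factors.

Both A and B have characteristic polynomial (x + 2)^3 and minimal polynomial (x + 2)^3. Computing further, both have invariant factors (x + 2)^3. Hence A and B are similar.

Yes.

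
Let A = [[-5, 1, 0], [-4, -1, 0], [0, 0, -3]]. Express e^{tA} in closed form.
e^{tA} = [[(1 - 2*t)*e^{-3*t}, t*e^{-3*t}, 0], [-4*t*e^{-3*t}, (2*t + 1)*e^{-3*t}, 0], [0, 0, e^{-3*t}]]

A has Jordan form J = [[-3, 1, 0], [0, -3, 0], [0, 0, -3]] with A = PJP^{-1}, so e^{tA} = P e^{tJ} P^{-1}.

For a Jordan block J_k(λ), e^{tJ_k(λ)} = e^{λt} · (I + tN + t^2 N^2/2! + ... + t^{k-1} N^{k-1}/(k-1)!) where N is the nilpotent superdiagonal part.

Assembling the blocks and conjugating back gives the entries of e^{tA} as shown above.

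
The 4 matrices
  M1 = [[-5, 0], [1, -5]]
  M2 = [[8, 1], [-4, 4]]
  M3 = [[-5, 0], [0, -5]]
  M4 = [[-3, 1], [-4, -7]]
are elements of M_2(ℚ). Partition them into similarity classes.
3 classes: {M1, M4}, {M2}, {M3}

Characteristic polynomials: χ_{M1} = (x + 5)^2, χ_{M2} = (x - 6)^2, χ_{M3} = (x + 5)^2, χ_{M4} = (x + 5)^2.

{M1, M4}: invariant factors (x + 5)^2.

{M2}: invariant factors (x - 6)^2.

{M3}: invariant factors x + 5, x + 5.

Matrices are similar if and only if their invariant-factor lists agree; the partition into similarity classes is {M1, M4}, {M2}, {M3}.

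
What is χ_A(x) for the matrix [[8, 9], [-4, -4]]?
χ_A(x) = (x - 2)^2

xI - A = [[x - 8, -9], [4, x + 4]].

Expanding det(xI - A) along the first row:
det(xI - A) = + (x - 8)·det([[x + 4]]) - (-9)·det([[4]]).

Evaluating gives χ_A(x) = x^2 - 4x + 4 = (x - 2)^2.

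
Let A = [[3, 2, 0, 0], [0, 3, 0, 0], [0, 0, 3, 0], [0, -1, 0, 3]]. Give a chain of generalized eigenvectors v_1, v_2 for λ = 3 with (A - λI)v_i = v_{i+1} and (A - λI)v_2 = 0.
We seek v_1 ∈ ker((A - 3I)^2) \ ker(A - 3I), then set v_{i+1} = (A - 3I) v_i.

One such chain is v_1 = [[0, 1, 2, 0]]^T, v_2 = [[2, 0, 0, -1]]^T. Check: (A - 3I) v_2 = [[0, 0, 0, 0]]^T = 0.

v_1 = [[0, 1, 2, 0]]^T, v_2 = [[2, 0, 0, -1]]^T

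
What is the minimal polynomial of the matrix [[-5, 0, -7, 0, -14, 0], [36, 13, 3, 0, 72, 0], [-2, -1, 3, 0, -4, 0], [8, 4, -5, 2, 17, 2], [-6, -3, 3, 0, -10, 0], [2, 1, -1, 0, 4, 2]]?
The characteristic polynomial factors as (x - 2)^5(x + 5). The minimal polynomial is ∏(x - λ)^{k_λ} where k_λ is the size of the largest Jordan block at λ.

For λ = -5: rank(A + 5I) = 5, and the largest Jordan block has size 1 (the smallest k with rank((A + 5I)^k) = rank((A + 5I)^(k+1))).
For λ = 2: rank(A - 2I) = 3, and the largest Jordan block has size 2 (the smallest k with rank((A - 2I)^k) = rank((A - 2I)^(k+1))).

So m_A(x) = (x - 2)^2(x + 5).

m_A(x) = (x - 2)^2(x + 5)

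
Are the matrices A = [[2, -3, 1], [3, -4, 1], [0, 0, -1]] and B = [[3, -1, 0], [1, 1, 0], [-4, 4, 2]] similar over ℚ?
trace(A) = -3 but trace(B) = 6. The trace is a similarity invariant, so A and B are not similar.

No.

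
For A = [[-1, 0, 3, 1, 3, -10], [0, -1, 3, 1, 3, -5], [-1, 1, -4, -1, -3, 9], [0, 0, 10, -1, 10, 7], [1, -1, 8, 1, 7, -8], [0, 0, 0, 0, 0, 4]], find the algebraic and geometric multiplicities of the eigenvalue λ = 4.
algebraic multiplicity 2, geometric multiplicity 1

The characteristic polynomial is (x - 4)^2(x + 1)^4, so the factor x - 4 appears with exponent 2: the algebraic multiplicity is 2.

rank(A - 4I) = 5, so the eigenspace has dimension 6 - 5 = 1: the geometric multiplicity is 1.

Since 1 < 2, A is not diagonalizable.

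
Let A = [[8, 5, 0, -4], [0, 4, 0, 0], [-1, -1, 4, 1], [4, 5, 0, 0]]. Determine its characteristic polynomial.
xI - A = [[x - 8, -5, 0, 4], [0, x - 4, 0, 0], [1, 1, x - 4, -1], [-4, -5, 0, x]].

Expanding det(xI - A) along the first row:
det(xI - A) = + (x - 8)·det([[x - 4, 0, 0], [1, x - 4, -1], [-5, 0, x]]) - (-5)·det([[0, 0, 0], [1, x - 4, -1], [-4, 0, x]]) + (0)·det([[0, x - 4, 0], [1, 1, -1], [-4, -5, x]]) - (4)·det([[0, x - 4, 0], [1, 1, x - 4], [-4, -5, 0]]).

Evaluating gives χ_A(x) = x^4 - 16x^3 + 96x^2 - 256x + 256 = (x - 4)^4.

χ_A(x) = (x - 4)^4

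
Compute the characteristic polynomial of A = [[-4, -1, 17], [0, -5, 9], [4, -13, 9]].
xI - A = [[x + 4, 1, -17], [0, x + 5, -9], [-4, 13, x - 9]].

Expanding det(xI - A) along the first row:
det(xI - A) = + (x + 4)·det([[x + 5, -9], [13, x - 9]]) - (1)·det([[0, -9], [-4, x - 9]]) + (-17)·det([[0, x + 5], [-4, 13]]).

Evaluating gives χ_A(x) = x^3 - 12x - 16 = (x - 4)(x + 2)^2.

χ_A(x) = (x - 4)(x + 2)^2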